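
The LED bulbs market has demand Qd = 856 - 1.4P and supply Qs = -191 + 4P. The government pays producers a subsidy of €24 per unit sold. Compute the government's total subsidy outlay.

Government cost = 43880/3

Pre-subsidy: 856 - 1.4P = -191 + 4P gives P* = 1745/9, Q* = 5261/9.
With the subsidy, sellers receive Ps = Pb + 24 for each unit, where Pb is the price buyers pay.
Supply in terms of Pb becomes Qs = -191 + 4(Pb + 24) = -95 + 4Pb. Setting this equal to demand: 856 - 1.4Pb = -95 + 4Pb, so Pb = 1585/9.
Sellers receive Ps = 1585/9 + 24 = 1801/9; Q' = 856 − 1.4·(1585/9) = 5485/9.
Government outlay = subsidy × quantity = 24 × 5485/9 = 43880/3.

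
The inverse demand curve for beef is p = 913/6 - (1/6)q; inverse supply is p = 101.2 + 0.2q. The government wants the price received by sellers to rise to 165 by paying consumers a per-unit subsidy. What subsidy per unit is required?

Required subsidy s = 66 per unit

At a seller price of 165, quantity supplied is -506 + 5·165 = 319.
Buyers absorb 319 only when they pay pb = 913/6 − (1/6)·319 = 99.
s = ps − pb = 165 − 99 = 66.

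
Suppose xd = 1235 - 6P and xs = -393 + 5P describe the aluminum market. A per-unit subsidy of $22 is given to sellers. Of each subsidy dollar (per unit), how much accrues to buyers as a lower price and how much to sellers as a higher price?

Buyers gain $10 per unit; sellers gain $12 per unit

Pre-subsidy: 1235 - 6P = -393 + 5P gives P* = 148, x* = 347.
With the subsidy, sellers receive Ps = Pb + 22 for each unit, where Pb is the price buyers pay.
Supply in terms of Pb becomes xs = -393 + 5(Pb + 22) = -283 + 5Pb. Setting this equal to demand: 1235 - 6Pb = -283 + 5Pb, so Pb = 138.
Sellers receive Ps = 138 + 22 = 160; x' = 1235 − 6·138 = 407.
Buyers' price falls by P* − Pb = 148 − 138 = 10; sellers' price rises by Ps − P* = 160 − 148 = 12.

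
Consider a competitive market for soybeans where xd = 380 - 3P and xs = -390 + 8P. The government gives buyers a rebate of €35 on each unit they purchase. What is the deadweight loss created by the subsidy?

Deadweight loss = 14700/11

Pre-subsidy: 380 - 3P = -390 + 8P gives P* = 70, x* = 170.
With the rebate, buyers effectively pay Pb = Ps − 35, where Ps is the price sellers receive.
Demand in terms of Ps becomes xd = 380 − 3(Ps − 35) = 485 - 3Ps. Setting this equal to supply: 485 - 3Ps = -390 + 8Ps, so Ps = 875/11.
Buyers pay Pb = 875/11 − 35 = 490/11; x' = -390 + 8·(875/11) = 2710/11.
The subsidy expands output by 2710/11 − 170 = 840/11 past the efficient level; on those units the gap between marginal cost and willingness to pay runs from 0 up to 35.
DWL = ½ × 35 × 840/11 = 14700/11.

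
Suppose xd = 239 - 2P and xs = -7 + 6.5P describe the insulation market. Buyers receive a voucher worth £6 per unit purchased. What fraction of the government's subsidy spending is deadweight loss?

DWL / government spending = 78/3235

Pre-subsidy: 239 - 2P = -7 + 6.5P gives P* = 492/17, x* = 3079/17.
With the rebate, buyers effectively pay Pb = Ps − 6, where Ps is the price sellers receive.
Demand in terms of Ps becomes xd = 239 − 2(Ps − 6) = 251 - 2Ps. Setting this equal to supply: 251 - 2Ps = -7 + 6.5Ps, so Ps = 516/17.
Buyers pay Pb = 516/17 − 6 = 414/17; x' = -7 + 6.5·(516/17) = 3235/17.
ΔCS = ½(3079/17 + 3235/17)(492/17 − 414/17) = 246246/289; ΔPS = ½(3079/17 + 3235/17)(516/17 − 492/17) = 75768/289.
Government spending = 6 × 3235/17 = 19410/17.
DWL = ½ × 6 × (3235/17 − 3079/17) = 468/17; fraction = (468/17) / (19410/17) = 78/3235.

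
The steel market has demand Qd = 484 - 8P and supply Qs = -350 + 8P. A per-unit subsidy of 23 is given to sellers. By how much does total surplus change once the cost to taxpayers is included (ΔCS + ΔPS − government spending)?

Pre-subsidy: 484 - 8P = -350 + 8P gives P* = 52.125, Q* = 67.
With the subsidy, sellers receive Ps = Pb + 23 for each unit, where Pb is the price buyers pay.
Supply in terms of Pb becomes Qs = -350 + 8(Pb + 23) = -166 + 8Pb. Setting this equal to demand: 484 - 8Pb = -166 + 8Pb, so Pb = 40.625.
Sellers receive Ps = 40.625 + 23 = 63.625; Q' = 484 − 8·40.625 = 159.
ΔCS = ½(67 + 159)(52.125 − 40.625) = 1299.5; ΔPS = ½(67 + 159)(63.625 − 52.125) = 1299.5.
Government spending = 23 × 159 = 3657.
Net change = 1299.5 + 1299.5 − 3657 = -1058. The loss equals the DWL triangle ½·23·92.

Net change in total surplus = -1058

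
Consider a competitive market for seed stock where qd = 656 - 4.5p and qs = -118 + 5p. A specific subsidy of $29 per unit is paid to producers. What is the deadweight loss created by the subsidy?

Deadweight loss = 37845/38

Pre-subsidy: 656 - 4.5p = -118 + 5p gives p* = 1548/19, q* = 5498/19.
With the subsidy, sellers receive ps = pb + 29 for each unit, where pb is the price buyers pay.
Supply in terms of pb becomes qs = -118 + 5(pb + 29) = 27 + 5pb. Setting this equal to demand: 656 - 4.5pb = 27 + 5pb, so pb = 1258/19.
Sellers receive ps = 1258/19 + 29 = 1809/19; q' = 656 − 4.5·(1258/19) = 6803/19.
The subsidy expands output by 6803/19 − 5498/19 = 1305/19 past the efficient level; on those units the gap between marginal cost and willingness to pay runs from 0 up to 29.
DWL = ½ × 29 × 1305/19 = 37845/38.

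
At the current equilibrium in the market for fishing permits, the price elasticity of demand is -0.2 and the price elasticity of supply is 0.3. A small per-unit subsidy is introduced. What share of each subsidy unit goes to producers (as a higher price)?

Producer share = 0.4

For a small subsidy around the equilibrium, the benefit split depends on the relative slopes, which at a point are proportional to the elasticities.
Buyer share = εs/(εs + |εd|) = 0.3/(0.3 + 0.2) = 0.6; seller share = |εd|/(εs + |εd|) = 0.4.
So producers capture 0.4 of the subsidy.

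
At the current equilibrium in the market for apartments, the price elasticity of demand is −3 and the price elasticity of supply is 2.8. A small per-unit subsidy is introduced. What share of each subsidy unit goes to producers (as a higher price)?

For a small subsidy around the equilibrium, the benefit split depends on the relative slopes, which at a point are proportional to the elasticities.
Buyer share = εs/(εs + |εd|) = 2.8/(2.8 + 3) = 14/29; seller share = |εd|/(εs + |εd|) = 15/29.
So producers capture 15/29 of the subsidy.

Producer share = 15/29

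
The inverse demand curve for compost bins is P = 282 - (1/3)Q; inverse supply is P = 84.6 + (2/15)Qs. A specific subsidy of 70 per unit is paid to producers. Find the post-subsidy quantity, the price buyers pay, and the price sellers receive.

Q' = 573; buyers pay 91; sellers receive 161

Pre-subsidy: 282 - (1/3)Q = 84.6 + (2/15)Q gives Q* = 423 and P* = 141.
With the subsidy, sellers receive Ps = Pb + 70 for each unit, where Pb is the price buyers pay.
On the curves, Pb = 282 - (1/3)Q and Ps = 84.6 + (2/15)Q; the wedge Ps − Pb = 70 gives 84.6 + (2/15)Q − (282 - (1/3)Q) = 70, so Q' = 573.
Then Pb = 282 − (1/3)·573 = 91 and Ps = 84.6 + (2/15)·573 = 161.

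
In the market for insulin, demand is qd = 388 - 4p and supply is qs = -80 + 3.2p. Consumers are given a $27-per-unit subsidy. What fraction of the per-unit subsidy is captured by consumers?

Pre-subsidy: 388 - 4p = -80 + 3.2p gives p* = 65, q* = 128.
With the rebate, buyers effectively pay pb = ps − 27, where ps is the price sellers receive.
Demand in terms of ps becomes qd = 388 − 4(ps − 27) = 496 - 4ps. Setting this equal to supply: 496 - 4ps = -80 + 3.2ps, so ps = 80.
Buyers pay pb = 80 − 27 = 53; q' = -80 + 3.2·80 = 176.
Buyers' price falls by p* − pb = 65 − 53 = 12; sellers' price rises by ps − p* = 80 − 65 = 15.
So consumers capture 12/27 = 4/9 of each unit of subsidy.

Consumer share = 4/9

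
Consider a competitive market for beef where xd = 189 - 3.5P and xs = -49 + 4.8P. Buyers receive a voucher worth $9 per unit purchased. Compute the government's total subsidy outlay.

Government cost = 79821/83

Pre-subsidy: 189 - 3.5P = -49 + 4.8P gives P* = 2380/83, x* = 7357/83.
With the rebate, buyers effectively pay Pb = Ps − 9, where Ps is the price sellers receive.
Demand in terms of Ps becomes xd = 189 − 3.5(Ps − 9) = 220.5 - 3.5Ps. Setting this equal to supply: 220.5 - 3.5Ps = -49 + 4.8Ps, so Ps = 2695/83.
Buyers pay Pb = 2695/83 − 9 = 1948/83; x' = -49 + 4.8·(2695/83) = 8869/83.
Government outlay = subsidy × quantity = 9 × 8869/83 = 79821/83.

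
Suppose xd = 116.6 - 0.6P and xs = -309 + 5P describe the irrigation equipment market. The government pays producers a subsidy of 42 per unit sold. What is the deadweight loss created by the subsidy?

Pre-subsidy: 116.6 - 0.6P = -309 + 5P gives P* = 76, x* = 71.
With the subsidy, sellers receive Ps = Pb + 42 for each unit, where Pb is the price buyers pay.
Supply in terms of Pb becomes xs = -309 + 5(Pb + 42) = -99 + 5Pb. Setting this equal to demand: 116.6 - 0.6Pb = -99 + 5Pb, so Pb = 38.5.
Sellers receive Ps = 38.5 + 42 = 80.5; x' = 116.6 − 0.6·38.5 = 93.5.
The subsidy expands output by 93.5 − 71 = 22.5 past the efficient level; on those units the gap between marginal cost and willingness to pay runs from 0 up to 42.
DWL = ½ × 42 × 22.5 = 472.5.

Deadweight loss = 472.5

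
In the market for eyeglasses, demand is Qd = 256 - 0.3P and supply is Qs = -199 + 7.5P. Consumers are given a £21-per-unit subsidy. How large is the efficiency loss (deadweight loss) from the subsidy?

Deadweight loss = 6615/104

Pre-subsidy: 256 - 0.3P = -199 + 7.5P gives P* = 175/3, Q* = 238.5.
With the rebate, buyers effectively pay Pb = Ps − 21, where Ps is the price sellers receive.
Demand in terms of Ps becomes Qd = 256 − 0.3(Ps − 21) = 262.3 - 0.3Ps. Setting this equal to supply: 262.3 - 0.3Ps = -199 + 7.5Ps, so Ps = 4613/78.
Buyers pay Pb = 4613/78 − 21 = 2975/78; Q' = -199 + 7.5·(4613/78) = 12717/52.
The subsidy expands output by 12717/52 − 238.5 = 315/52 past the efficient level; on those units the gap between marginal cost and willingness to pay runs from 0 up to 21.
DWL = ½ × 21 × 315/52 = 6615/104.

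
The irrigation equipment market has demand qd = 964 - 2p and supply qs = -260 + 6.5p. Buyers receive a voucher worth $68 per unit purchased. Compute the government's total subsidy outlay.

Government cost = $53040

Pre-subsidy: 964 - 2p = -260 + 6.5p gives p* = 144, q* = 676.
With the rebate, buyers effectively pay pb = ps − 68, where ps is the price sellers receive.
Demand in terms of ps becomes qd = 964 − 2(ps − 68) = 1100 - 2ps. Setting this equal to supply: 1100 - 2ps = -260 + 6.5ps, so ps = 160.
Buyers pay pb = 160 − 68 = 92; q' = -260 + 6.5·160 = 780.
Government outlay = subsidy × quantity = 68 × 780 = 53040.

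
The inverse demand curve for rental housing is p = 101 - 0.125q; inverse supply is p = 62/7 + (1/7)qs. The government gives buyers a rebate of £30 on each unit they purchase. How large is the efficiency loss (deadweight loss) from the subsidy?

Pre-subsidy: 101 - 0.125q = 62/7 + (1/7)q gives q* = 344 and p* = 58.
With the rebate, buyers effectively pay pb = ps − 30, where ps is the price sellers receive.
On the curves, pb = 101 - 0.125q and ps = 62/7 + (1/7)q; the wedge ps − pb = 30 gives 62/7 + (1/7)q − (101 - 0.125q) = 30, so q' = 456.
Then pb = 101 − 0.125·456 = 44 and ps = 62/7 + (1/7)·456 = 74.
The subsidy expands output by 456 − 344 = 112 past the efficient level; on those units the gap between marginal cost and willingness to pay runs from 0 up to 30.
DWL = ½ × 30 × 112 = 1680.

Deadweight loss = £1680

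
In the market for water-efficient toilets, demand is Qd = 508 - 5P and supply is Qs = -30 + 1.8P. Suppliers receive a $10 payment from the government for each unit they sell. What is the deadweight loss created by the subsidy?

Deadweight loss = 1125/17

Pre-subsidy: 508 - 5P = -30 + 1.8P gives P* = 1345/17, Q* = 1911/17.
With the subsidy, sellers receive Ps = Pb + 10 for each unit, where Pb is the price buyers pay.
Supply in terms of Pb becomes Qs = -30 + 1.8(Pb + 10) = -12 + 1.8Pb. Setting this equal to demand: 508 - 5Pb = -12 + 1.8Pb, so Pb = 1300/17.
Sellers receive Ps = 1300/17 + 10 = 1470/17; Q' = 508 − 5·(1300/17) = 2136/17.
The subsidy expands output by 2136/17 − 1911/17 = 225/17 past the efficient level; on those units the gap between marginal cost and willingness to pay runs from 0 up to 10.
DWL = ½ × 10 × 225/17 = 1125/17.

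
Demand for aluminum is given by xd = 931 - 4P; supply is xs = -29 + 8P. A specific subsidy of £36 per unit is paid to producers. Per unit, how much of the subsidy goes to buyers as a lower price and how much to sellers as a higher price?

Pre-subsidy: 931 - 4P = -29 + 8P gives P* = 80, x* = 611.
With the subsidy, sellers receive Ps = Pb + 36 for each unit, where Pb is the price buyers pay.
Supply in terms of Pb becomes xs = -29 + 8(Pb + 36) = 259 + 8Pb. Setting this equal to demand: 931 - 4Pb = 259 + 8Pb, so Pb = 56.
Sellers receive Ps = 56 + 36 = 92; x' = 931 − 4·56 = 707.
Buyers' price falls by P* − Pb = 80 − 56 = 24; sellers' price rises by Ps − P* = 92 − 80 = 12.

Buyers gain £24 per unit; sellers gain £12 per unit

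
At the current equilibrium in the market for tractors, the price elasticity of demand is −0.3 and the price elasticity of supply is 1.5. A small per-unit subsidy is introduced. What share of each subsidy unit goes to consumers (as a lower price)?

Consumer share = 5/6

For a small subsidy around the equilibrium, the benefit split depends on the relative slopes, which at a point are proportional to the elasticities.
Buyer share = εs/(εs + |εd|) = 1.5/(1.5 + 0.3) = 5/6; seller share = |εd|/(εs + |εd|) = 1/6.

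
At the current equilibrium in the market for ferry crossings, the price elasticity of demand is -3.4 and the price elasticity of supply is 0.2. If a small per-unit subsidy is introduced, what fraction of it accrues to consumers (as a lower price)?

Consumer share = 1/18

For a small subsidy around the equilibrium, the benefit split depends on the relative slopes, which at a point are proportional to the elasticities.
Buyer share = εs/(εs + |εd|) = 0.2/(0.2 + 3.4) = 1/18; seller share = |εd|/(εs + |εd|) = 17/18.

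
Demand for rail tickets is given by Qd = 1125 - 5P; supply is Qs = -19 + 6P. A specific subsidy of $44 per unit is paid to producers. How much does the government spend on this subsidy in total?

Government cost = $31900

Pre-subsidy: 1125 - 5P = -19 + 6P gives P* = 104, Q* = 605.
With the subsidy, sellers receive Ps = Pb + 44 for each unit, where Pb is the price buyers pay.
Supply in terms of Pb becomes Qs = -19 + 6(Pb + 44) = 245 + 6Pb. Setting this equal to demand: 1125 - 5Pb = 245 + 6Pb, so Pb = 80.
Sellers receive Ps = 80 + 44 = 124; Q' = 1125 − 5·80 = 725.
Government outlay = subsidy × quantity = 44 × 725 = 31900.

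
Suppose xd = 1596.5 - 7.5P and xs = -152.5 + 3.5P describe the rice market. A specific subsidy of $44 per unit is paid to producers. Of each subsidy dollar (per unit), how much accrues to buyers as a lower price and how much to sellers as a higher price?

Buyers gain $14 per unit; sellers gain $30 per unit

Pre-subsidy: 1596.5 - 7.5P = -152.5 + 3.5P gives P* = 159, x* = 404.
With the subsidy, sellers receive Ps = Pb + 44 for each unit, where Pb is the price buyers pay.
Supply in terms of Pb becomes xs = -152.5 + 3.5(Pb + 44) = 1.5 + 3.5Pb. Setting this equal to demand: 1596.5 - 7.5Pb = 1.5 + 3.5Pb, so Pb = 145.
Sellers receive Ps = 145 + 44 = 189; x' = 1596.5 − 7.5·145 = 509.
Buyers' price falls by P* − Pb = 159 − 145 = 14; sellers' price rises by Ps − P* = 189 − 159 = 30.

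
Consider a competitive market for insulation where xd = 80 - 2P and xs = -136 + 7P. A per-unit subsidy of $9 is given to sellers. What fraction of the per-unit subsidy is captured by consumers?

Consumer share = 7/9

Pre-subsidy: 80 - 2P = -136 + 7P gives P* = 24, x* = 32.
With the subsidy, sellers receive Ps = Pb + 9 for each unit, where Pb is the price buyers pay.
Supply in terms of Pb becomes xs = -136 + 7(Pb + 9) = -73 + 7Pb. Setting this equal to demand: 80 - 2Pb = -73 + 7Pb, so Pb = 17.
Sellers receive Ps = 17 + 9 = 26; x' = 80 − 2·17 = 46.
Buyers' price falls by P* − Pb = 24 − 17 = 7; sellers' price rises by Ps − P* = 26 − 24 = 2.
So consumers capture 7/9 = 7/9 of each unit of subsidy.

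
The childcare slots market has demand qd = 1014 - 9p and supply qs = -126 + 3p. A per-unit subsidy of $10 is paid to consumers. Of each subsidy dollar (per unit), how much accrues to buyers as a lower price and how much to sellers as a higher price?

Buyers gain $2.5 per unit; sellers gain $7.5 per unit

Pre-subsidy: 1014 - 9p = -126 + 3p gives p* = 95, q* = 159.
With the rebate, buyers effectively pay pb = ps − 10, where ps is the price sellers receive.
Demand in terms of ps becomes qd = 1014 − 9(ps − 10) = 1104 - 9ps. Setting this equal to supply: 1104 - 9ps = -126 + 3ps, so ps = 102.5.
Buyers pay pb = 102.5 − 10 = 92.5; q' = -126 + 3·102.5 = 181.5.
Buyers' price falls by p* − pb = 95 − 92.5 = 2.5; sellers' price rises by ps − p* = 102.5 − 95 = 7.5.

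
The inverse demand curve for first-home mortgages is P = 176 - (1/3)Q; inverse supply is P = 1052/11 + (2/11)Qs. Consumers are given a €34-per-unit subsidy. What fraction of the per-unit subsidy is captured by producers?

Producer share = 6/17

Pre-subsidy: 176 - (1/3)Q = 1052/11 + (2/11)Q gives Q* = 156 and P* = 124.
With the rebate, buyers effectively pay Pb = Ps − 34, where Ps is the price sellers receive.
On the curves, Pb = 176 - (1/3)Q and Ps = 1052/11 + (2/11)Q; the wedge Ps − Pb = 34 gives 1052/11 + (2/11)Q − (176 - (1/3)Q) = 34, so Q' = 222.
Then Pb = 176 − (1/3)·222 = 102 and Ps = 1052/11 + (2/11)·222 = 136.
Buyers' price falls by P* − Pb = 124 − 102 = 22; sellers' price rises by Ps − P* = 136 − 124 = 12.
So producers capture 12/34 = 6/17 of each unit of subsidy.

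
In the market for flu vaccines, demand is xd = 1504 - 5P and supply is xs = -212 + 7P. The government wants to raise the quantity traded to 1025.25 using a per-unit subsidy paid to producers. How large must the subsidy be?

At x = 1025.25, invert demand for the buyer price: Pb = (1504 − 1025.25)/5 = 95.75; invert supply for the seller price: Ps = (1025.25 − (-212))/7 = 176.75.
The subsidy must fill the gap: s = Ps − Pb = 176.75 − 95.75 = 81.

Required subsidy s = 81 per unit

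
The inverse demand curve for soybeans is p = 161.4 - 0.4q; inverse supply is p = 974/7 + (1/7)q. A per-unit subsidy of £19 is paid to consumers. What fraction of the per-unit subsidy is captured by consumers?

Pre-subsidy: 161.4 - 0.4q = 974/7 + (1/7)q gives q* = 41 and p* = 145.
With the rebate, buyers effectively pay pb = ps − 19, where ps is the price sellers receive.
On the curves, pb = 161.4 - 0.4q and ps = 974/7 + (1/7)q; the wedge ps − pb = 19 gives 974/7 + (1/7)q − (161.4 - 0.4q) = 19, so q' = 76.
Then pb = 161.4 − 0.4·76 = 131 and ps = 974/7 + (1/7)·76 = 150.
Buyers' price falls by p* − pb = 145 − 131 = 14; sellers' price rises by ps − p* = 150 − 145 = 5.
So consumers capture 14/19 = 14/19 of each unit of subsidy.

Consumer share = 14/19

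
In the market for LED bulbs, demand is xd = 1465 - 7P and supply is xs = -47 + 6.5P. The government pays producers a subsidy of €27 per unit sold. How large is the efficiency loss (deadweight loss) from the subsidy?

Deadweight loss = €1228.5

Pre-subsidy: 1465 - 7P = -47 + 6.5P gives P* = 112, x* = 681.
With the subsidy, sellers receive Ps = Pb + 27 for each unit, where Pb is the price buyers pay.
Supply in terms of Pb becomes xs = -47 + 6.5(Pb + 27) = 128.5 + 6.5Pb. Setting this equal to demand: 1465 - 7Pb = 128.5 + 6.5Pb, so Pb = 99.
Sellers receive Ps = 99 + 27 = 126; x' = 1465 − 7·99 = 772.
The subsidy expands output by 772 − 681 = 91 past the efficient level; on those units the gap between marginal cost and willingness to pay runs from 0 up to 27.
DWL = ½ × 27 × 91 = 1228.5.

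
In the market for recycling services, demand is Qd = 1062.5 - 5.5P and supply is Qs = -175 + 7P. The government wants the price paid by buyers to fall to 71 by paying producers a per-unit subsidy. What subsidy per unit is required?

At a buyer price of 71, quantity demanded is 1062.5 − 5.5·71 = 672.
Sellers supply 672 only when they receive Ps with -175 + 7·Ps = 672, i.e. Ps = 121.
s = Ps − Pb = 121 − 71 = 50.

Required subsidy s = 50 per unit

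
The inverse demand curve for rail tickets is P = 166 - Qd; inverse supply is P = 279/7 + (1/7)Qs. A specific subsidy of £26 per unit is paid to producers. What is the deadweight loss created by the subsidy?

Deadweight loss = £295.75

Pre-subsidy: 166 - Q = 279/7 + (1/7)Q gives Q* = 110.375 and P* = 55.625.
With the subsidy, sellers receive Ps = Pb + 26 for each unit, where Pb is the price buyers pay.
On the curves, Pb = 166 - Q and Ps = 279/7 + (1/7)Q; the wedge Ps − Pb = 26 gives 279/7 + (1/7)Q − (166 - Q) = 26, so Q' = 133.125.
Then Pb = 166 − 1·133.125 = 32.875 and Ps = 279/7 + (1/7)·133.125 = 58.875.
The subsidy expands output by 133.125 − 110.375 = 22.75 past the efficient level; on those units the gap between marginal cost and willingness to pay runs from 0 up to 26.
DWL = ½ × 26 × 22.75 = 295.75.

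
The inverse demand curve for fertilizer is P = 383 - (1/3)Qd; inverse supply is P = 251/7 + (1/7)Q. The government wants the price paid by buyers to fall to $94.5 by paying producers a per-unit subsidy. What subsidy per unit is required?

Required subsidy s = $65 per unit

At a buyer price of 94.5, quantity demanded is 1149 − 3·94.5 = 865.5.
Sellers supply 865.5 only when they receive Ps = 251/7 + (1/7)·865.5 = 159.5.
s = Ps − Pb = 159.5 − 94.5 = 65.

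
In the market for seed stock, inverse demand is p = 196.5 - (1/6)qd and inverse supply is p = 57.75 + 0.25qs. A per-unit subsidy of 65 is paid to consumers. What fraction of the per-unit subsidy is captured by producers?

Producer share = 0.6

Pre-subsidy: 196.5 - (1/6)q = 57.75 + 0.25q gives q* = 333 and p* = 141.
With the rebate, buyers effectively pay pb = ps − 65, where ps is the price sellers receive.
On the curves, pb = 196.5 - (1/6)q and ps = 57.75 + 0.25q; the wedge ps − pb = 65 gives 57.75 + 0.25q − (196.5 - (1/6)q) = 65, so q' = 489.
Then pb = 196.5 − (1/6)·489 = 115 and ps = 57.75 + 0.25·489 = 180.
Buyers' price falls by p* − pb = 141 − 115 = 26; sellers' price rises by ps − p* = 180 − 141 = 39.
So producers capture 39/65 = 0.6 of each unit of subsidy.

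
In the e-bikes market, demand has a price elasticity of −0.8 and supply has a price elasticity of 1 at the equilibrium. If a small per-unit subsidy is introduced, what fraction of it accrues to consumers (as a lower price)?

Consumer share = 5/9

For a small subsidy around the equilibrium, the benefit split depends on the relative slopes, which at a point are proportional to the elasticities.
Buyer share = εs/(εs + |εd|) = 1/(1 + 0.8) = 5/9; seller share = |εd|/(εs + |εd|) = 4/9.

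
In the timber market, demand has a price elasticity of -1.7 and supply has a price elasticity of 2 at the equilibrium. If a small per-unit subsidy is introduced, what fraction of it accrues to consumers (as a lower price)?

Consumer share = 20/37

For a small subsidy around the equilibrium, the benefit split depends on the relative slopes, which at a point are proportional to the elasticities.
Buyer share = εs/(εs + |εd|) = 2/(2 + 1.7) = 20/37; seller share = |εd|/(εs + |εd|) = 17/37.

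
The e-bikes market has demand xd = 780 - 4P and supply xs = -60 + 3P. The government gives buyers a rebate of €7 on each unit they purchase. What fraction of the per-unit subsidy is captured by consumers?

Pre-subsidy: 780 - 4P = -60 + 3P gives P* = 120, x* = 300.
With the rebate, buyers effectively pay Pb = Ps − 7, where Ps is the price sellers receive.
Demand in terms of Ps becomes xd = 780 − 4(Ps − 7) = 808 - 4Ps. Setting this equal to supply: 808 - 4Ps = -60 + 3Ps, so Ps = 124.
Buyers pay Pb = 124 − 7 = 117; x' = -60 + 3·124 = 312.
Buyers' price falls by P* − Pb = 120 − 117 = 3; sellers' price rises by Ps − P* = 124 − 120 = 4.
So consumers capture 3/7 = 3/7 of each unit of subsidy.

Consumer share = 3/7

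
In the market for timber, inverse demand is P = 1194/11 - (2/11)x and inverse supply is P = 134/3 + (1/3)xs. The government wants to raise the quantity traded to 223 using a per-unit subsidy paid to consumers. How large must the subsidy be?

At x = 223, from the demand curve buyers pay Pb = 1194/11 − (2/11)·223 = 68; from the supply curve sellers need Ps = 134/3 + (1/3)·223 = 119.
The subsidy must fill the gap: s = Ps − Pb = 119 − 68 = 51.

Required subsidy s = 51 per unit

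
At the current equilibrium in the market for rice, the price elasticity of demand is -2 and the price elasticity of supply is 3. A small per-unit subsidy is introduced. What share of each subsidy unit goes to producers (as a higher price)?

Producer share = 0.4

For a small subsidy around the equilibrium, the benefit split depends on the relative slopes, which at a point are proportional to the elasticities.
Buyer share = εs/(εs + |εd|) = 3/(3 + 2) = 0.6; seller share = |εd|/(εs + |εd|) = 0.4.
So producers capture 0.4 of the subsidy.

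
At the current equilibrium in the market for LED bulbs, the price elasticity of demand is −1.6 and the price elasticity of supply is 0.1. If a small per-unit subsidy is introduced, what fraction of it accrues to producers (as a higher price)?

For a small subsidy around the equilibrium, the benefit split depends on the relative slopes, which at a point are proportional to the elasticities.
Buyer share = εs/(εs + |εd|) = 0.1/(0.1 + 1.6) = 1/17; seller share = |εd|/(εs + |εd|) = 16/17.
So producers capture 16/17 of the subsidy.

Producer share = 16/17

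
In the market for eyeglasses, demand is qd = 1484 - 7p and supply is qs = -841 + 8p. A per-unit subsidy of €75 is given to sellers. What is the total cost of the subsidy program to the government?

Government cost = €50925

Pre-subsidy: 1484 - 7p = -841 + 8p gives p* = 155, q* = 399.
With the subsidy, sellers receive ps = pb + 75 for each unit, where pb is the price buyers pay.
Supply in terms of pb becomes qs = -841 + 8(pb + 75) = -241 + 8pb. Setting this equal to demand: 1484 - 7pb = -241 + 8pb, so pb = 115.
Sellers receive ps = 115 + 75 = 190; q' = 1484 − 7·115 = 679.
Government outlay = subsidy × quantity = 75 × 679 = 50925.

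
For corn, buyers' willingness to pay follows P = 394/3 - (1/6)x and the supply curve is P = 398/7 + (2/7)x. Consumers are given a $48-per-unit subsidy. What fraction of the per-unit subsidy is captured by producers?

Producer share = 12/19

Pre-subsidy: 394/3 - (1/6)x = 398/7 + (2/7)x gives x* = 3128/19 and P* = 1974/19.
With the rebate, buyers effectively pay Pb = Ps − 48, where Ps is the price sellers receive.
On the curves, Pb = 394/3 - (1/6)x and Ps = 398/7 + (2/7)x; the wedge Ps − Pb = 48 gives 398/7 + (2/7)x − (394/3 - (1/6)x) = 48, so x' = 5144/19.
Then Pb = 394/3 − (1/6)·(5144/19) = 1638/19 and Ps = 398/7 + (2/7)·(5144/19) = 2550/19.
Buyers' price falls by P* − Pb = 1974/19 − 1638/19 = 336/19; sellers' price rises by Ps − P* = 2550/19 − 1974/19 = 576/19.
So producers capture (576/19)/48 = 12/19 of each unit of subsidy.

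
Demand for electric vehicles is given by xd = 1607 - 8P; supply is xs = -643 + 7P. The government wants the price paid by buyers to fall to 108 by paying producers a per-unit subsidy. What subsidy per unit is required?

Required subsidy s = 90 per unit

At a buyer price of 108, quantity demanded is 1607 − 8·108 = 743.
Sellers supply 743 only when they receive Ps with -643 + 7·Ps = 743, i.e. Ps = 198.
s = Ps − Pb = 198 − 108 = 90.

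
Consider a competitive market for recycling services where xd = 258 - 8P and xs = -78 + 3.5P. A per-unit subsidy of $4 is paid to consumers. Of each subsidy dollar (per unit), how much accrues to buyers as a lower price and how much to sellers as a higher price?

Buyers gain 28/23 per unit; sellers gain 64/23 per unit

Pre-subsidy: 258 - 8P = -78 + 3.5P gives P* = 672/23, x* = 558/23.
With the rebate, buyers effectively pay Pb = Ps − 4, where Ps is the price sellers receive.
Demand in terms of Ps becomes xd = 258 − 8(Ps − 4) = 290 - 8Ps. Setting this equal to supply: 290 - 8Ps = -78 + 3.5Ps, so Ps = 32.
Buyers pay Pb = 32 − 4 = 28; x' = -78 + 3.5·32 = 34.
Buyers' price falls by P* − Pb = 672/23 − 28 = 28/23; sellers' price rises by Ps − P* = 32 − 672/23 = 64/23.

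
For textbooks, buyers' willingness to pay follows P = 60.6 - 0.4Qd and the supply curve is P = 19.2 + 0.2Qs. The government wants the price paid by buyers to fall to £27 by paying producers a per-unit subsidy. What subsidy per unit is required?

At a buyer price of 27, quantity demanded is 151.5 − 2.5·27 = 84.
Sellers supply 84 only when they receive Ps = 19.2 + 0.2·84 = 36.
s = Ps − Pb = 36 − 27 = 9.

Required subsidy s = £9 per unit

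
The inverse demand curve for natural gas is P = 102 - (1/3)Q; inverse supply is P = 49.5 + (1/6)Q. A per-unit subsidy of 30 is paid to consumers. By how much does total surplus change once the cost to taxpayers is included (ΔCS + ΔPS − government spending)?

Pre-subsidy: 102 - (1/3)Q = 49.5 + (1/6)Q gives Q* = 105 and P* = 67.
With the rebate, buyers effectively pay Pb = Ps − 30, where Ps is the price sellers receive.
On the curves, Pb = 102 - (1/3)Q and Ps = 49.5 + (1/6)Q; the wedge Ps − Pb = 30 gives 49.5 + (1/6)Q − (102 - (1/3)Q) = 30, so Q' = 165.
Then Pb = 102 − (1/3)·165 = 47 and Ps = 49.5 + (1/6)·165 = 77.
ΔCS = ½(105 + 165)(67 − 47) = 2700; ΔPS = ½(105 + 165)(77 − 67) = 1350.
Government spending = 30 × 165 = 4950.
Net change = 2700 + 1350 − 4950 = -900. The loss equals the DWL triangle ½·30·60.

Net change in total surplus = -900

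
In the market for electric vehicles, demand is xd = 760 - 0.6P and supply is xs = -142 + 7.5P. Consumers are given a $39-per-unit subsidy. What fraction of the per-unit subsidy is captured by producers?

Pre-subsidy: 760 - 0.6P = -142 + 7.5P gives P* = 9020/81, x* = 18716/27.
With the rebate, buyers effectively pay Pb = Ps − 39, where Ps is the price sellers receive.
Demand in terms of Ps becomes xd = 760 − 0.6(Ps − 39) = 783.4 - 0.6Ps. Setting this equal to supply: 783.4 - 0.6Ps = -142 + 7.5Ps, so Ps = 9254/81.
Buyers pay Pb = 9254/81 − 39 = 6095/81; x' = -142 + 7.5·(9254/81) = 19301/27.
Buyers' price falls by P* − Pb = 9020/81 − 6095/81 = 325/9; sellers' price rises by Ps − P* = 9254/81 − 9020/81 = 26/9.
So producers capture (26/9)/39 = 2/27 of each unit of subsidy.

Producer share = 2/27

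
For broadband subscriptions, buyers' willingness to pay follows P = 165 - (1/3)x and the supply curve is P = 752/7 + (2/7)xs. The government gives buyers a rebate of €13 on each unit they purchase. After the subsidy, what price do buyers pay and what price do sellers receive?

Pre-subsidy: 165 - (1/3)x = 752/7 + (2/7)x gives x* = 93 and P* = 134.
With the rebate, buyers effectively pay Pb = Ps − 13, where Ps is the price sellers receive.
On the curves, Pb = 165 - (1/3)x and Ps = 752/7 + (2/7)x; the wedge Ps − Pb = 13 gives 752/7 + (2/7)x − (165 - (1/3)x) = 13, so x' = 114.
Then Pb = 165 − (1/3)·114 = 127 and Ps = 752/7 + (2/7)·114 = 140.

Buyers pay €127; sellers receive €140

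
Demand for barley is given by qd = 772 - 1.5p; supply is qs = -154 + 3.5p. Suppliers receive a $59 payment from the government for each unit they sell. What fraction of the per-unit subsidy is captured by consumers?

Pre-subsidy: 772 - 1.5p = -154 + 3.5p gives p* = 185.2, q* = 494.2.
With the subsidy, sellers receive ps = pb + 59 for each unit, where pb is the price buyers pay.
Supply in terms of pb becomes qs = -154 + 3.5(pb + 59) = 52.5 + 3.5pb. Setting this equal to demand: 772 - 1.5pb = 52.5 + 3.5pb, so pb = 143.9.
Sellers receive ps = 143.9 + 59 = 202.9; q' = 772 − 1.5·143.9 = 556.15.
Buyers' price falls by p* − pb = 185.2 − 143.9 = 41.3; sellers' price rises by ps − p* = 202.9 − 185.2 = 17.7.
So consumers capture 41.3/59 = 0.7 of each unit of subsidy.

Consumer share = 0.7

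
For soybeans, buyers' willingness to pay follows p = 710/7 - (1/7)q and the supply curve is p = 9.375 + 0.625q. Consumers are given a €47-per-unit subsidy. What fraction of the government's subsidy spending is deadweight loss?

DWL / government spending = 1316/7787

Pre-subsidy: 710/7 - (1/7)q = 9.375 + 0.625q gives q* = 5155/43 and p* = 3625/43.
With the rebate, buyers effectively pay pb = ps − 47, where ps is the price sellers receive.
On the curves, pb = 710/7 - (1/7)q and ps = 9.375 + 0.625q; the wedge ps − pb = 47 gives 9.375 + 0.625q − (710/7 - (1/7)q) = 47, so q' = 7787/43.
Then pb = 710/7 − (1/7)·(7787/43) = 3249/43 and ps = 9.375 + 0.625·(7787/43) = 5270/43.
ΔCS = ½(5155/43 + 7787/43)(3625/43 − 3249/43) = 2433096/1849; ΔPS = ½(5155/43 + 7787/43)(5270/43 − 3625/43) = 10644795/1849.
Government spending = 47 × 7787/43 = 365989/43.
DWL = ½ × 47 × (7787/43 − 5155/43) = 61852/43; fraction = (61852/43) / (365989/43) = 1316/7787.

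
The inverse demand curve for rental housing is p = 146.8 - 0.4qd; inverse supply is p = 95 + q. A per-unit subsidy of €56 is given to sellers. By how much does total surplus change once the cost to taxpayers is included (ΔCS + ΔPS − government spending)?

Pre-subsidy: 146.8 - 0.4q = 95 + q gives q* = 37 and p* = 132.
With the subsidy, sellers receive ps = pb + 56 for each unit, where pb is the price buyers pay.
On the curves, pb = 146.8 - 0.4q and ps = 95 + q; the wedge ps − pb = 56 gives 95 + q − (146.8 - 0.4q) = 56, so q' = 77.
Then pb = 146.8 − 0.4·77 = 116 and ps = 95 + 1·77 = 172.
ΔCS = ½(37 + 77)(132 − 116) = 912; ΔPS = ½(37 + 77)(172 − 132) = 2280.
Government spending = 56 × 77 = 4312.
Net change = 912 + 2280 − 4312 = -1120. The loss equals the DWL triangle ½·56·40.

Net change in total surplus = -€1120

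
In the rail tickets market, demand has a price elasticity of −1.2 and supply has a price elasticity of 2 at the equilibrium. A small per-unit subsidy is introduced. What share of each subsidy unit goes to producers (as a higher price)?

For a small subsidy around the equilibrium, the benefit split depends on the relative slopes, which at a point are proportional to the elasticities.
Buyer share = εs/(εs + |εd|) = 2/(2 + 1.2) = 0.625; seller share = |εd|/(εs + |εd|) = 0.375.
So producers capture 0.375 of the subsidy.

Producer share = 0.375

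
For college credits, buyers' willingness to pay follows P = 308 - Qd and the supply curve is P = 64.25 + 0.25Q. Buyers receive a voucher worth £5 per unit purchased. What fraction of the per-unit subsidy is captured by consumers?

Pre-subsidy: 308 - Q = 64.25 + 0.25Q gives Q* = 195 and P* = 113.
With the rebate, buyers effectively pay Pb = Ps − 5, where Ps is the price sellers receive.
On the curves, Pb = 308 - Q and Ps = 64.25 + 0.25Q; the wedge Ps − Pb = 5 gives 64.25 + 0.25Q − (308 - Q) = 5, so Q' = 199.
Then Pb = 308 − 1·199 = 109 and Ps = 64.25 + 0.25·199 = 114.
Buyers' price falls by P* − Pb = 113 − 109 = 4; sellers' price rises by Ps − P* = 114 − 113 = 1.
So consumers capture 4/5 = 0.8 of each unit of subsidy.

Consumer share = 0.8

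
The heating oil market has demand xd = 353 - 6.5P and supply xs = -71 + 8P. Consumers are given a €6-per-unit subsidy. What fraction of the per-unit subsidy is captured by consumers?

Consumer share = 16/29

Pre-subsidy: 353 - 6.5P = -71 + 8P gives P* = 848/29, x* = 4725/29.
With the rebate, buyers effectively pay Pb = Ps − 6, where Ps is the price sellers receive.
Demand in terms of Ps becomes xd = 353 − 6.5(Ps − 6) = 392 - 6.5Ps. Setting this equal to supply: 392 - 6.5Ps = -71 + 8Ps, so Ps = 926/29.
Buyers pay Pb = 926/29 − 6 = 752/29; x' = -71 + 8·(926/29) = 5349/29.
Buyers' price falls by P* − Pb = 848/29 − 752/29 = 96/29; sellers' price rises by Ps − P* = 926/29 − 848/29 = 78/29.
So consumers capture (96/29)/6 = 16/29 of each unit of subsidy.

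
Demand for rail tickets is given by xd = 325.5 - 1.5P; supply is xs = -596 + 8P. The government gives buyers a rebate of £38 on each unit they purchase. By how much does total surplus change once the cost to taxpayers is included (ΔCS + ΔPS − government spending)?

Pre-subsidy: 325.5 - 1.5P = -596 + 8P gives P* = 97, x* = 180.
With the rebate, buyers effectively pay Pb = Ps − 38, where Ps is the price sellers receive.
Demand in terms of Ps becomes xd = 325.5 − 1.5(Ps − 38) = 382.5 - 1.5Ps. Setting this equal to supply: 382.5 - 1.5Ps = -596 + 8Ps, so Ps = 103.
Buyers pay Pb = 103 − 38 = 65; x' = -596 + 8·103 = 228.
ΔCS = ½(180 + 228)(97 − 65) = 6528; ΔPS = ½(180 + 228)(103 − 97) = 1224.
Government spending = 38 × 228 = 8664.
Net change = 6528 + 1224 − 8664 = -912. The loss equals the DWL triangle ½·38·48.

Net change in total surplus = -£912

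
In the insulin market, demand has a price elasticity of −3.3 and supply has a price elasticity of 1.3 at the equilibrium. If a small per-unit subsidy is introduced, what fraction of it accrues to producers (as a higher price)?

Producer share = 33/46

For a small subsidy around the equilibrium, the benefit split depends on the relative slopes, which at a point are proportional to the elasticities.
Buyer share = εs/(εs + |εd|) = 1.3/(1.3 + 3.3) = 13/46; seller share = |εd|/(εs + |εd|) = 33/46.
So producers capture 33/46 of the subsidy.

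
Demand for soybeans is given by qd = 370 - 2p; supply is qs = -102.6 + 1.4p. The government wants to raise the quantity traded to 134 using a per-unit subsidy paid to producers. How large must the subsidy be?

Required subsidy s = 51 per unit

At q = 134, invert demand for the buyer price: pb = (370 − 134)/2 = 118; invert supply for the seller price: ps = (134 − (-102.6))/1.4 = 169.
The subsidy must fill the gap: s = ps − pb = 169 − 118 = 51.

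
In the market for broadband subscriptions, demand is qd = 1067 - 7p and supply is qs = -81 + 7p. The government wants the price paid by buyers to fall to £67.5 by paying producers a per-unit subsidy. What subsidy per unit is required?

Required subsidy s = £29 per unit

At a buyer price of 67.5, quantity demanded is 1067 − 7·67.5 = 594.5.
Sellers supply 594.5 only when they receive ps with -81 + 7·ps = 594.5, i.e. ps = 96.5.
s = ps − pb = 96.5 − 67.5 = 29.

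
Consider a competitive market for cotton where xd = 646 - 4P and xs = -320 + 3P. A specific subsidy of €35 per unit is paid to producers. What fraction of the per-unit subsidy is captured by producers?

Pre-subsidy: 646 - 4P = -320 + 3P gives P* = 138, x* = 94.
With the subsidy, sellers receive Ps = Pb + 35 for each unit, where Pb is the price buyers pay.
Supply in terms of Pb becomes xs = -320 + 3(Pb + 35) = -215 + 3Pb. Setting this equal to demand: 646 - 4Pb = -215 + 3Pb, so Pb = 123.
Sellers receive Ps = 123 + 35 = 158; x' = 646 − 4·123 = 154.
Buyers' price falls by P* − Pb = 138 − 123 = 15; sellers' price rises by Ps − P* = 158 − 138 = 20.
So producers capture 20/35 = 4/7 of each unit of subsidy.

Producer share = 4/7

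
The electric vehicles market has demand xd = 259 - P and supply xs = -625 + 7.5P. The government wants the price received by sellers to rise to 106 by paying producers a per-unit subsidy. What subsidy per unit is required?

Required subsidy s = 17 per unit

At a seller price of 106, quantity supplied is -625 + 7.5·106 = 170.
Buyers absorb 170 only when they pay Pb with 259 − 1·Pb = 170, i.e. Pb = 89.
s = Ps − Pb = 106 − 89 = 17.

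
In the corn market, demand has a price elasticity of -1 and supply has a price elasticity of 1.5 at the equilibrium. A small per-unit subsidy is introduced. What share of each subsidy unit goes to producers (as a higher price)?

For a small subsidy around the equilibrium, the benefit split depends on the relative slopes, which at a point are proportional to the elasticities.
Buyer share = εs/(εs + |εd|) = 1.5/(1.5 + 1) = 0.6; seller share = |εd|/(εs + |εd|) = 0.4.
So producers capture 0.4 of the subsidy.

Producer share = 0.4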